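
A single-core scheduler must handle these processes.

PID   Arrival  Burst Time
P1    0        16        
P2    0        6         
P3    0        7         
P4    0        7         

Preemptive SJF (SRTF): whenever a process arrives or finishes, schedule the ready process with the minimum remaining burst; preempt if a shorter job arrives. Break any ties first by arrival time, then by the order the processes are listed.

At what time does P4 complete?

Gantt: | P2 0-6 | P3 6-13 | P4 13-20 | P1 20-36 |
Completion: P1=36  P2=6  P3=13  P4=20
Turnaround (C−A): P1=36  P2=6  P3=13  P4=20

20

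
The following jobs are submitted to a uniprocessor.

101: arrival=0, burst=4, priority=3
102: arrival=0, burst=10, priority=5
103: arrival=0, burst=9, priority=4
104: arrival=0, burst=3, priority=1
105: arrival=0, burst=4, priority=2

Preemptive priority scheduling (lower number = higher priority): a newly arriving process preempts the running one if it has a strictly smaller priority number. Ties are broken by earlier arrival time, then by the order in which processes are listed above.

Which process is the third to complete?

Timeline: | 104 0-3 | 105 3-7 | 101 7-11 | 103 11-20 | 102 20-30 |
Completion: 101=11  102=30  103=20  104=3  105=7
Turnaround (C−A): 101=11  102=30  103=20  104=3  105=7
Finish order: 104 → 105 → 101 → 103 → 102

101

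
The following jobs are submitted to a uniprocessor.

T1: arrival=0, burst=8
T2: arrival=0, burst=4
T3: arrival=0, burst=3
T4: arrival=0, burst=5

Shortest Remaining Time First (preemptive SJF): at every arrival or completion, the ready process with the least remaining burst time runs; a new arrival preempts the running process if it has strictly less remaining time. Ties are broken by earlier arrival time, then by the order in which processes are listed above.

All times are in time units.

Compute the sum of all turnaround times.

42

Schedule: | T3 0-3 | T2 3-7 | T4 7-12 | T1 12-20 |
Completion: T1=20  T2=7  T3=3  T4=12
Turnaround = completion − arrival: T1=20, T2=7, T3=3, T4=12
Total turnaround = 20 + 7 + 3 + 12 = 42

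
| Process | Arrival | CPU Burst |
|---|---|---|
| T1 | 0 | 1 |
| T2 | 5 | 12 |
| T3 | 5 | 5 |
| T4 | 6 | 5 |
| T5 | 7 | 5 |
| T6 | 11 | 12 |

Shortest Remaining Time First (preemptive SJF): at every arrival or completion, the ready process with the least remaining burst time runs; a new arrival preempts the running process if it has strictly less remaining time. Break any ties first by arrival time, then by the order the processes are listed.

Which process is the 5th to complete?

T2

Gantt: | T1 0-1 | idle 1-5 | T3 5-10 | T4 10-15 | T5 15-20 | T2 20-32 | T6 32-44 |
Completion: T1=1  T2=32  T3=10  T4=15  T5=20  T6=44
Turnaround (C−A): T1=1  T2=27  T3=5  T4=9  T5=13  T6=33
Finish order: T1 → T3 → T4 → T5 → T2 → T6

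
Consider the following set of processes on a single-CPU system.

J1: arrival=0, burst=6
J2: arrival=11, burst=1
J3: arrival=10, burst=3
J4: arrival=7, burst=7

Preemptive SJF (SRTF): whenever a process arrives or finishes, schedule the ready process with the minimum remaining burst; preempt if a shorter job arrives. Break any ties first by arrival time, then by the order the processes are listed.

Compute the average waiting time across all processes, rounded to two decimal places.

Gantt: | J1 0-6 | idle 6-7 | J4 7-10 | J3 10-11 | J2 11-12 | J3 12-14 | J4 14-18 |
Completion: J1=6  J2=12  J3=14  J4=18
Waiting times: J1=0, J2=0, J3=1, J4=4
Average waiting = (0+0+1+4) / 4 = 5/4 = 1.25

1.25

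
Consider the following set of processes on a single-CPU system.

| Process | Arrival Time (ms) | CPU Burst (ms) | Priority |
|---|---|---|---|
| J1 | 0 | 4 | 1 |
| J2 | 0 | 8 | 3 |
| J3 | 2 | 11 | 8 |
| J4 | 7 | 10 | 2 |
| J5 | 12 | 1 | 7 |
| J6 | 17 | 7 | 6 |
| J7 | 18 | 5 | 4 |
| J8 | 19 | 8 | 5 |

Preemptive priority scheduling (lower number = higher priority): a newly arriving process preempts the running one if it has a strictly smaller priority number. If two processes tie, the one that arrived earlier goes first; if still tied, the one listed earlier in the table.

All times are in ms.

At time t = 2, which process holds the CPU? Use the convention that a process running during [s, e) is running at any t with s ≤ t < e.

Schedule: | J1 0-4 | J2 4-7 | J4 7-17 | J2 17-22 | J7 22-27 | J8 27-35 | J6 35-42 | J5 42-43 | J3 43-54 |
Completion: J1=4  J2=22  J3=54  J4=17  J5=43  J6=42  J7=27  J8=35

J1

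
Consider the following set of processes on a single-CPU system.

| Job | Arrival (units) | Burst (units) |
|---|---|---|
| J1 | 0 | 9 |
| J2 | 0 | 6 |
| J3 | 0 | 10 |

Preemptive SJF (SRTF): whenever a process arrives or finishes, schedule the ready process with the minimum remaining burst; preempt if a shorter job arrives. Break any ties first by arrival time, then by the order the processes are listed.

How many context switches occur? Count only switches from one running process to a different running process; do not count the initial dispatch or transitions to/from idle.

2

Timeline: | J2 0-6 | J1 6-15 | J3 15-25 |
Completion: J1=15  J2=6  J3=25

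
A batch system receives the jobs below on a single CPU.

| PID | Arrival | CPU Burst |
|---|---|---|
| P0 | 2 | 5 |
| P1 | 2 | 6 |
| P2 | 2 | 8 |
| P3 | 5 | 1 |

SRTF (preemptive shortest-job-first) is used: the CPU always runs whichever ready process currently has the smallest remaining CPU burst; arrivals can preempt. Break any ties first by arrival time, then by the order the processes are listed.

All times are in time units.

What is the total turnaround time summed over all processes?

39

Gantt: | idle 0-2 | P0 2-5 | P3 5-6 | P0 6-8 | P1 8-14 | P2 14-22 |
Completion: P0=8  P1=14  P2=22  P3=6
Turnaround = completion − arrival: P0=6, P1=12, P2=20, P3=1
Total turnaround = 6 + 12 + 20 + 1 = 39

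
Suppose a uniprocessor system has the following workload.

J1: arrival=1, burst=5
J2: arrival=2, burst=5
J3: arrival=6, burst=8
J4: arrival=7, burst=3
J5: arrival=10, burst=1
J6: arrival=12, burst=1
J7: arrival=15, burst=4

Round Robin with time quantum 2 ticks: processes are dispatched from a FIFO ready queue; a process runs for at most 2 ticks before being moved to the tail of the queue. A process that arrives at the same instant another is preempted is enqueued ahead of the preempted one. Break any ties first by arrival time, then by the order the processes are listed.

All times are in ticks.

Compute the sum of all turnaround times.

85

Gantt: | idle 0-1 | J1 1-3 | J2 3-5 | J1 5-7 | J2 7-9 | J3 9-11 | J4 11-13 | J1 13-14 | J2 14-15 | J5 15-16 | J3 16-18 | J6 18-19 | J4 19-20 | J7 20-22 | J3 22-24 | J7 24-26 | J3 26-28 |
Completion: J1=14  J2=15  J3=28  J4=20  J5=16  J6=19  J7=26
Turnaround (C−A): J1=13  J2=13  J3=22  J4=13  J5=6  J6=7  J7=11
Turnaround = completion − arrival: J1=13, J2=13, J3=22, J4=13, J5=6, J6=7, J7=11
Total turnaround = 13 + 13 + 22 + 13 + 6 + 7 + 11 = 85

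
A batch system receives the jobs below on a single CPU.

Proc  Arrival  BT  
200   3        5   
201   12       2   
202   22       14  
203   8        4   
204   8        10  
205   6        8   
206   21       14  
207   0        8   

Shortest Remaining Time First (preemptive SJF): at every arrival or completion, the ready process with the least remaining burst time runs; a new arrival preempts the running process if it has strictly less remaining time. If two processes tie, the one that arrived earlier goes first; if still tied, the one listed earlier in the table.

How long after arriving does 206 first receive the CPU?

16

Timeline: | 207 0-8 | 203 8-12 | 201 12-14 | 200 14-19 | 205 19-27 | 204 27-37 | 206 37-51 | 202 51-65 |
Completion: 200=19  201=14  202=65  203=12  204=37  205=27  206=51  207=8
Turnaround (C−A): 200=16  201=2  202=43  203=4  204=29  205=21  206=30  207=8
Response(206) = first start − arrival = 37 − 21 = 16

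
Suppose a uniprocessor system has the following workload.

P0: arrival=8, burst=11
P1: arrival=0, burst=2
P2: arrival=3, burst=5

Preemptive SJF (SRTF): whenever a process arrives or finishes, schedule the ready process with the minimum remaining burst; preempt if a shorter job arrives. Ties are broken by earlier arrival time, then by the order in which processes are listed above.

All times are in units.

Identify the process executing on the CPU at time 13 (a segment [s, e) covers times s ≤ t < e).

Schedule: | P1 0-2 | idle 2-3 | P2 3-8 | P0 8-19 |
Completion: P0=19  P1=2  P2=8
Turnaround (C−A): P0=11  P1=2  P2=5

P0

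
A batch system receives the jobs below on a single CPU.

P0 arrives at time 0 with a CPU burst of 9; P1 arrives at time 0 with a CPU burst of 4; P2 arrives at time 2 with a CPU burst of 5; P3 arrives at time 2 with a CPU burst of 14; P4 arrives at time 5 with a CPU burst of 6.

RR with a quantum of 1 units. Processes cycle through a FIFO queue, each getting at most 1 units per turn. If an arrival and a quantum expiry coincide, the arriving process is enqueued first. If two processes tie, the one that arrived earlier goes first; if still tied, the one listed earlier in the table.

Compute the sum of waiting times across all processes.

Timeline: | P0 0-1 | P1 1-2 | P0 2-3 | P2 3-4 | P3 4-5 | P1 5-6 | P0 6-7 | P2 7-8 | P4 8-9 | P3 9-10 | P1 10-11 | P0 11-12 | P2 12-13 | P4 13-14 | P3 14-15 | P1 15-16 | P0 16-17 | P2 17-18 | P4 18-19 | P3 19-20 | P0 20-21 | P2 21-22 | P4 22-23 | P3 23-24 | P0 24-25 | P4 25-26 | P3 26-27 | P0 27-28 | P4 28-29 | P3 29-30 | P0 30-31 | P3 31-38 |
Completion: P0=31  P1=16  P2=22  P3=38  P4=29
Waiting = turnaround − burst: P0=22, P1=12, P2=15, P3=22, P4=18
Total waiting = 22 + 12 + 15 + 22 + 18 = 89

89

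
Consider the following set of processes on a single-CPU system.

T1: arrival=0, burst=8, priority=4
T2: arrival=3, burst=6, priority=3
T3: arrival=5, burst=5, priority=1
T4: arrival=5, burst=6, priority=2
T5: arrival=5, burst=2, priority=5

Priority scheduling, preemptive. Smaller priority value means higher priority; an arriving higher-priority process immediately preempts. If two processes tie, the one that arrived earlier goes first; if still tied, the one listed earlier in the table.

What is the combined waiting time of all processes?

53

Gantt: | T1 0-3 | T2 3-5 | T3 5-10 | T4 10-16 | T2 16-20 | T1 20-25 | T5 25-27 |
Completion: T1=25  T2=20  T3=10  T4=16  T5=27
Turnaround (C−A): T1=25  T2=17  T3=5  T4=11  T5=22
Waiting = turnaround − burst: T1=17, T2=11, T3=0, T4=5, T5=20
Total waiting = 17 + 11 + 0 + 5 + 20 = 53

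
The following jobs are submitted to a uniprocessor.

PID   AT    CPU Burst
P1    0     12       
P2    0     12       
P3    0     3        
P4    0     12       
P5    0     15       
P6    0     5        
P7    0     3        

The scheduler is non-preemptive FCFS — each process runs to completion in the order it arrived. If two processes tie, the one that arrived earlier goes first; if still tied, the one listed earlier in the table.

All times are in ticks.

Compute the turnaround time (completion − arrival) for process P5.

54

Gantt: | P1 0-12 | P2 12-24 | P3 24-27 | P4 27-39 | P5 39-54 | P6 54-59 | P7 59-62 |
Completion: P1=12  P2=24  P3=27  P4=39  P5=54  P6=59  P7=62
Turnaround(P5) = completion − arrival = 54 − 0 = 54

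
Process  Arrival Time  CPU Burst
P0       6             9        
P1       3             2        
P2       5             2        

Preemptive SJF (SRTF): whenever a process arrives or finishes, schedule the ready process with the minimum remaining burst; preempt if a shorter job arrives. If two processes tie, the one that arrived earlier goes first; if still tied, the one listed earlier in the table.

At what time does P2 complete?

7

Schedule: | idle 0-3 | P1 3-5 | P2 5-7 | P0 7-16 |
Completion: P0=16  P1=5  P2=7
Turnaround (C−A): P0=10  P1=2  P2=2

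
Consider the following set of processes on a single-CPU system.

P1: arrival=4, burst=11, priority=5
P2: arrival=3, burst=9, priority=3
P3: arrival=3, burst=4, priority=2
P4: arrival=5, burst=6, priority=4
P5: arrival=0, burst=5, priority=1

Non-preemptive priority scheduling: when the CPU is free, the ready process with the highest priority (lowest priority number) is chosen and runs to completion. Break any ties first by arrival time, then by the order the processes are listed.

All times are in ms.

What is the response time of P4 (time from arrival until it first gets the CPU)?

13

Timeline: | P5 0-5 | P3 5-9 | P2 9-18 | P4 18-24 | P1 24-35 |
Completion: P1=35  P2=18  P3=9  P4=24  P5=5
Turnaround (C−A): P1=31  P2=15  P3=6  P4=19  P5=5
Response(P4) = first start − arrival = 18 − 5 = 13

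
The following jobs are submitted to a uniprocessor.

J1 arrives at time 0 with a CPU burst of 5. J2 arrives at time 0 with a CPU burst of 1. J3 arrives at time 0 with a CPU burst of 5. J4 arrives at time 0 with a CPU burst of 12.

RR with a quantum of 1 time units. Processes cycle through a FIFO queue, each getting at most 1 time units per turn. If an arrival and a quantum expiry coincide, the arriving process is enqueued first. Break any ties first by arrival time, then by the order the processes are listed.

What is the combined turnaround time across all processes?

Schedule: | J1 0-1 | J2 1-2 | J3 2-3 | J4 3-4 | J1 4-5 | J3 5-6 | J4 6-7 | J1 7-8 | J3 8-9 | J4 9-10 | J1 10-11 | J3 11-12 | J4 12-13 | J1 13-14 | J3 14-15 | J4 15-23 |
Completion: J1=14  J2=2  J3=15  J4=23
Turnaround (C−A): J1=14  J2=2  J3=15  J4=23
Turnaround = completion − arrival: J1=14, J2=2, J3=15, J4=23
Total turnaround = 14 + 2 + 15 + 23 = 54

54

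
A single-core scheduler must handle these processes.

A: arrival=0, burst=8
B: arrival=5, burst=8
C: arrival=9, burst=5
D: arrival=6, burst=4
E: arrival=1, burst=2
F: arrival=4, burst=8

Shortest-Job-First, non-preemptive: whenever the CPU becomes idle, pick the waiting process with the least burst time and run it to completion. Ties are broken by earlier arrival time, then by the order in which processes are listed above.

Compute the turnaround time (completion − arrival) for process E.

9

Gantt: | A 0-8 | E 8-10 | D 10-14 | C 14-19 | F 19-27 | B 27-35 |
Completion: A=8  B=35  C=19  D=14  E=10  F=27
Turnaround(E) = completion − arrival = 10 − 1 = 9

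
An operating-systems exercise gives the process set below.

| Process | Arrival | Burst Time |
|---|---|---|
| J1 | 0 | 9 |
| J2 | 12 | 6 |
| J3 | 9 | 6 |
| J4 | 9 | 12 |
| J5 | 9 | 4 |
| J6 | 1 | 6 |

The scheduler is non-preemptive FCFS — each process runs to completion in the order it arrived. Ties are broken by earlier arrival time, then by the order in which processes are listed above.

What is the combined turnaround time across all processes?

118

Gantt: | J1 0-9 | J6 9-15 | J3 15-21 | J4 21-33 | J5 33-37 | J2 37-43 |
Completion: J1=9  J2=43  J3=21  J4=33  J5=37  J6=15
Turnaround (C−A): J1=9  J2=31  J3=12  J4=24  J5=28  J6=14
Turnaround = completion − arrival: J1=9, J2=31, J3=12, J4=24, J5=28, J6=14
Total turnaround = 9 + 31 + 12 + 24 + 28 + 14 = 118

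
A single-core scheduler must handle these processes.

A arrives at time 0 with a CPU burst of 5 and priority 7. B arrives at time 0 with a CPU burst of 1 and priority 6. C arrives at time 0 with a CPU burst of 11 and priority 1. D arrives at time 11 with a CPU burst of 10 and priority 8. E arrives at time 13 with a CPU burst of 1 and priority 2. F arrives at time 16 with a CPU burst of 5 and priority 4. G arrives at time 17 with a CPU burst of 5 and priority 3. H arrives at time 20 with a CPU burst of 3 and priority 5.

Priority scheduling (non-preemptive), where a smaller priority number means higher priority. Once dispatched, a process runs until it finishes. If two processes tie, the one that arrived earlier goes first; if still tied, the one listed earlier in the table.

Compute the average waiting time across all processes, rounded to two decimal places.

7.88

Timeline: | C 0-11 | B 11-12 | A 12-17 | E 17-18 | G 18-23 | F 23-28 | H 28-31 | D 31-41 |
Completion: A=17  B=12  C=11  D=41  E=18  F=28  G=23  H=31
Turnaround (C−A): A=17  B=12  C=11  D=30  E=5  F=12  G=6  H=11
Waiting times: A=12, B=11, C=0, D=20, E=4, F=7, G=1, H=8
Average waiting = (12+11+0+20+4+7+1+8) / 8 = 63/8 = 7.88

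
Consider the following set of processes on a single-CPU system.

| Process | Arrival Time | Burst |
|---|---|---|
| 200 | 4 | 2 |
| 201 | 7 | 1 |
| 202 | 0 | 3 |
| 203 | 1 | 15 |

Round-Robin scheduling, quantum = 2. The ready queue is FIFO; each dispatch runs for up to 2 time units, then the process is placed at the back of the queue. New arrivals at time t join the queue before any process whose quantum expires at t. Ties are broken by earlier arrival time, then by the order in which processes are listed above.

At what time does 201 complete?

10

Schedule: | 202 0-2 | 203 2-4 | 202 4-5 | 200 5-7 | 203 7-9 | 201 9-10 | 203 10-21 |
Completion: 200=7  201=10  202=5  203=21
Turnaround (C−A): 200=3  201=3  202=5  203=20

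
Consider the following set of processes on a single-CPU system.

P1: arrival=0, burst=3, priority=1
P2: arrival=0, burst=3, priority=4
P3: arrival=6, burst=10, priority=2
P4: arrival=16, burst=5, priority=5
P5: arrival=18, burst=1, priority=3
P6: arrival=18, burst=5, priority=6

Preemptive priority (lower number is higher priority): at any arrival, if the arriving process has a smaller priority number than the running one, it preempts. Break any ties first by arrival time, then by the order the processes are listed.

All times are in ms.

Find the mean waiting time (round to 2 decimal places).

Schedule: | P1 0-3 | P2 3-6 | P3 6-16 | P4 16-18 | P5 18-19 | P4 19-22 | P6 22-27 |
Completion: P1=3  P2=6  P3=16  P4=22  P5=19  P6=27
Turnaround (C−A): P1=3  P2=6  P3=10  P4=6  P5=1  P6=9
Waiting times: P1=0, P2=3, P3=0, P4=1, P5=0, P6=4
Average waiting = (0+3+0+1+0+4) / 6 = 8/6 = 1.33

1.33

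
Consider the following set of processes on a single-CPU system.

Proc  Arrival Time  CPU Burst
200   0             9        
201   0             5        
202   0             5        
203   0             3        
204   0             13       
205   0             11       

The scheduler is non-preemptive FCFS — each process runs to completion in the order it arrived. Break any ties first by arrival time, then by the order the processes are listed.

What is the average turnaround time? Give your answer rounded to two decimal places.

24.17

Schedule: | 200 0-9 | 201 9-14 | 202 14-19 | 203 19-22 | 204 22-35 | 205 35-46 |
Completion: 200=9  201=14  202=19  203=22  204=35  205=46
Turnaround (C−A): 200=9  201=14  202=19  203=22  204=35  205=46
Turnaround times: 200=9, 201=14, 202=19, 203=22, 204=35, 205=46
Average turnaround = (9+14+19+22+35+46) / 6 = 145/6 = 24.17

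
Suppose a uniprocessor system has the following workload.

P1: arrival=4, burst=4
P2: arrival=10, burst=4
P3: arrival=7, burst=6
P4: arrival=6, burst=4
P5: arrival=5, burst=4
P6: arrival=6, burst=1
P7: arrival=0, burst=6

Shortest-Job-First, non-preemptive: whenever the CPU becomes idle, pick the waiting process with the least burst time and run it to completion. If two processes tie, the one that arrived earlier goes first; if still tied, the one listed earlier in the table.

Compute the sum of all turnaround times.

72

Gantt: | P7 0-6 | P6 6-7 | P1 7-11 | P5 11-15 | P4 15-19 | P2 19-23 | P3 23-29 |
Completion: P1=11  P2=23  P3=29  P4=19  P5=15  P6=7  P7=6
Turnaround = completion − arrival: P1=7, P2=13, P3=22, P4=13, P5=10, P6=1, P7=6
Total turnaround = 7 + 13 + 22 + 13 + 10 + 1 + 6 = 72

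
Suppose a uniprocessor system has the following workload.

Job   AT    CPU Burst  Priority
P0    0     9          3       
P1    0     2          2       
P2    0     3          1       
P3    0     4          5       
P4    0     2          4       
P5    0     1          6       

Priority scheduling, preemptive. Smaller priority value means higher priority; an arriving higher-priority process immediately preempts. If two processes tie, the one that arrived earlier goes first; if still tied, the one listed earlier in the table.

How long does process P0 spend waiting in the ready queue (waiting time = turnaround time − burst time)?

Timeline: | P2 0-3 | P1 3-5 | P0 5-14 | P4 14-16 | P3 16-20 | P5 20-21 |
Completion: P0=14  P1=5  P2=3  P3=20  P4=16  P5=21
Waiting(P0) = turnaround − burst = 14 − 9 = 5

5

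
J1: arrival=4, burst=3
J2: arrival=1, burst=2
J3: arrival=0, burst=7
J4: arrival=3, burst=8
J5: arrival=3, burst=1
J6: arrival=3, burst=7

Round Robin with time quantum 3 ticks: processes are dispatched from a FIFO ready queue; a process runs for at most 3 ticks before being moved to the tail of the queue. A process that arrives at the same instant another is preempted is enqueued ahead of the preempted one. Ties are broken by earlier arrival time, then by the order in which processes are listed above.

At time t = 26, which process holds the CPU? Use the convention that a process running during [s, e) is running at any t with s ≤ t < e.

Gantt: | J3 0-3 | J2 3-5 | J4 5-8 | J5 8-9 | J6 9-12 | J3 12-15 | J1 15-18 | J4 18-21 | J6 21-24 | J3 24-25 | J4 25-27 | J6 27-28 |
Completion: J1=18  J2=5  J3=25  J4=27  J5=9  J6=28

J4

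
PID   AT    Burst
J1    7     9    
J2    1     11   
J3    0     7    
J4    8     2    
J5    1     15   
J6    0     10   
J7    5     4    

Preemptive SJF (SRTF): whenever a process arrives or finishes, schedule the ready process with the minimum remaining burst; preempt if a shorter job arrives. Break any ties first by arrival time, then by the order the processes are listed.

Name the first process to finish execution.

Timeline: | J3 0-7 | J7 7-8 | J4 8-10 | J7 10-13 | J1 13-22 | J6 22-32 | J2 32-43 | J5 43-58 |
Completion: J1=22  J2=43  J3=7  J4=10  J5=58  J6=32  J7=13
Turnaround (C−A): J1=15  J2=42  J3=7  J4=2  J5=57  J6=32  J7=8
Finish order: J3 → J4 → J7 → J1 → J6 → J2 → J5

J3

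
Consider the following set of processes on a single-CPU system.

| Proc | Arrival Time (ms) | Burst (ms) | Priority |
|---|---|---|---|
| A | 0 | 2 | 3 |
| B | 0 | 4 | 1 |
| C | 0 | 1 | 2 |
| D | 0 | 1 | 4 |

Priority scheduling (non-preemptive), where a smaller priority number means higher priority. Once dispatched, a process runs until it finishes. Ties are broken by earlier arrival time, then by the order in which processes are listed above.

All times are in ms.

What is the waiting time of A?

Schedule: | B 0-4 | C 4-5 | A 5-7 | D 7-8 |
Completion: A=7  B=4  C=5  D=8
Waiting(A) = turnaround − burst = 7 − 2 = 5

5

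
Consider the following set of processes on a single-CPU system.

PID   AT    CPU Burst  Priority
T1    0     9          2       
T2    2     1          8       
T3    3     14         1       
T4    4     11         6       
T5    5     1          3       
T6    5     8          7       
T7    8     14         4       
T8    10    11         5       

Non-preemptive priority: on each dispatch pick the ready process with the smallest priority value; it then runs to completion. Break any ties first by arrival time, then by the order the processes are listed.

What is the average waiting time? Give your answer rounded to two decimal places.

Schedule: | T1 0-9 | T3 9-23 | T5 23-24 | T7 24-38 | T8 38-49 | T4 49-60 | T6 60-68 | T2 68-69 |
Completion: T1=9  T2=69  T3=23  T4=60  T5=24  T6=68  T7=38  T8=49
Turnaround (C−A): T1=9  T2=67  T3=20  T4=56  T5=19  T6=63  T7=30  T8=39
Waiting times: T1=0, T2=66, T3=6, T4=45, T5=18, T6=55, T7=16, T8=28
Average waiting = (0+66+6+45+18+55+16+28) / 8 = 234/8 = 29.25

29.25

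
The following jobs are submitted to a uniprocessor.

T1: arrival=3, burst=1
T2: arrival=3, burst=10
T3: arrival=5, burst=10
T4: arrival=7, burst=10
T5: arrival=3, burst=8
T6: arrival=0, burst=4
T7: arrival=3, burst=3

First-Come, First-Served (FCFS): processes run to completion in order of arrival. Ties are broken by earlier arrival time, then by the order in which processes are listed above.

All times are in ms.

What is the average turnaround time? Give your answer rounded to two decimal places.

Schedule: | T6 0-4 | T1 4-5 | T2 5-15 | T5 15-23 | T7 23-26 | T3 26-36 | T4 36-46 |
Completion: T1=5  T2=15  T3=36  T4=46  T5=23  T6=4  T7=26
Turnaround times: T1=2, T2=12, T3=31, T4=39, T5=20, T6=4, T7=23
Average turnaround = (2+12+31+39+20+4+23) / 7 = 131/7 = 18.71

18.71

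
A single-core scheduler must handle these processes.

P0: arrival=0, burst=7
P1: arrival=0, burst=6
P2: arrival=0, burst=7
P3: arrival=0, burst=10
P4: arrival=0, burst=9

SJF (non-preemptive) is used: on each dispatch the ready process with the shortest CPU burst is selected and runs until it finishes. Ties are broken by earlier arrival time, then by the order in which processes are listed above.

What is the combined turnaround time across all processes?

107

Schedule: | P1 0-6 | P0 6-13 | P2 13-20 | P4 20-29 | P3 29-39 |
Completion: P0=13  P1=6  P2=20  P3=39  P4=29
Turnaround = completion − arrival: P0=13, P1=6, P2=20, P3=39, P4=29
Total turnaround = 13 + 6 + 20 + 39 + 29 = 107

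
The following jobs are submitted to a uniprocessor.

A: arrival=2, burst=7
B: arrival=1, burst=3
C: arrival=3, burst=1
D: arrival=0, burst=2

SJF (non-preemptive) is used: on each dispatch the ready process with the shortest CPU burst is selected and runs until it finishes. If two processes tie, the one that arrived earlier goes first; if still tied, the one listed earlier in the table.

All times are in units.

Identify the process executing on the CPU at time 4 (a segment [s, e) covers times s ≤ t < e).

Timeline: | D 0-2 | B 2-5 | C 5-6 | A 6-13 |
Completion: A=13  B=5  C=6  D=2

B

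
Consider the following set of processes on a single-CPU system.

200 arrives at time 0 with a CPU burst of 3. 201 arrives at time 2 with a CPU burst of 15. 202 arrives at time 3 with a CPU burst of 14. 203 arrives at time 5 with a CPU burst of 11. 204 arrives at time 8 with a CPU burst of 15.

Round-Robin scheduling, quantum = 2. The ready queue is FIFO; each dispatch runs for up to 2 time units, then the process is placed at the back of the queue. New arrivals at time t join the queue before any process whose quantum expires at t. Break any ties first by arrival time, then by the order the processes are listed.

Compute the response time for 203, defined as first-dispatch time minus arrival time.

4

Schedule: | 200 0-2 | 201 2-4 | 200 4-5 | 202 5-7 | 201 7-9 | 203 9-11 | 202 11-13 | 204 13-15 | 201 15-17 | 203 17-19 | 202 19-21 | 204 21-23 | 201 23-25 | 203 25-27 | 202 27-29 | 204 29-31 | 201 31-33 | 203 33-35 | 202 35-37 | 204 37-39 | 201 39-41 | 203 41-43 | 202 43-45 | 204 45-47 | 201 47-49 | 203 49-50 | 202 50-52 | 204 52-54 | 201 54-55 | 204 55-58 |
Completion: 200=5  201=55  202=52  203=50  204=58
Turnaround (C−A): 200=5  201=53  202=49  203=45  204=50
Response(203) = first start − arrival = 9 − 5 = 4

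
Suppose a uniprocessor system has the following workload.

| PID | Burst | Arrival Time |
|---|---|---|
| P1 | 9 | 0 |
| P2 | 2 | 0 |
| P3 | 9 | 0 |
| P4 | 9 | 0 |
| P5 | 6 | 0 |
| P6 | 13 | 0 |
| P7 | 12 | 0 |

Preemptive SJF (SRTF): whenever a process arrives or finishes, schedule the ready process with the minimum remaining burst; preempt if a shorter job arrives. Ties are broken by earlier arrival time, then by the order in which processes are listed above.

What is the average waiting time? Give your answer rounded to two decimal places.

Timeline: | P2 0-2 | P5 2-8 | P1 8-17 | P3 17-26 | P4 26-35 | P7 35-47 | P6 47-60 |
Completion: P1=17  P2=2  P3=26  P4=35  P5=8  P6=60  P7=47
Waiting times: P1=8, P2=0, P3=17, P4=26, P5=2, P6=47, P7=35
Average waiting = (8+0+17+26+2+47+35) / 7 = 135/7 = 19.29

19.29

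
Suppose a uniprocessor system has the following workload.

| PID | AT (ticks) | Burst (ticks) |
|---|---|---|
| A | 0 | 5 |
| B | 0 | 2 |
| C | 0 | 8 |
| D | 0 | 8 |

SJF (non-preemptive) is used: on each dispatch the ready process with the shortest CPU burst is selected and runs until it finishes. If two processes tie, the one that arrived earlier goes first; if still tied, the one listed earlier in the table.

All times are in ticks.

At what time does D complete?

Gantt: | B 0-2 | A 2-7 | C 7-15 | D 15-23 |
Completion: A=7  B=2  C=15  D=23
Turnaround (C−A): A=7  B=2  C=15  D=23

23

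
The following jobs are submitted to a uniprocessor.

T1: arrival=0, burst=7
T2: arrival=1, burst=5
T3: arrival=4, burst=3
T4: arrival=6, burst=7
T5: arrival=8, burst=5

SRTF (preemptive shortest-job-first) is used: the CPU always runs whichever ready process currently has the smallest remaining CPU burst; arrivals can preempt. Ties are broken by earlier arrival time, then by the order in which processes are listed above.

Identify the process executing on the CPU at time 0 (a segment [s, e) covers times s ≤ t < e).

T1

Schedule: | T1 0-1 | T2 1-6 | T3 6-9 | T5 9-14 | T1 14-20 | T4 20-27 |
Completion: T1=20  T2=6  T3=9  T4=27  T5=14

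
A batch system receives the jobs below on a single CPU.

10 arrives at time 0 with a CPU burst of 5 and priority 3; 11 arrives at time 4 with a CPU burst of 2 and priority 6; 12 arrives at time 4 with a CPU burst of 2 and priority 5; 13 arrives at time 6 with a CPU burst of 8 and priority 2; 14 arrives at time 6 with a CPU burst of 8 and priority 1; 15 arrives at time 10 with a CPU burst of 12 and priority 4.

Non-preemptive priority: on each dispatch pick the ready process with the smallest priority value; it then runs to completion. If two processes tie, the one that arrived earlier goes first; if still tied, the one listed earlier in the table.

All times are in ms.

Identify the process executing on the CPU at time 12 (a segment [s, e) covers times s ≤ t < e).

14

Timeline: | 10 0-5 | 12 5-7 | 14 7-15 | 13 15-23 | 15 23-35 | 11 35-37 |
Completion: 10=5  11=37  12=7  13=23  14=15  15=35
Turnaround (C−A): 10=5  11=33  12=3  13=17  14=9  15=25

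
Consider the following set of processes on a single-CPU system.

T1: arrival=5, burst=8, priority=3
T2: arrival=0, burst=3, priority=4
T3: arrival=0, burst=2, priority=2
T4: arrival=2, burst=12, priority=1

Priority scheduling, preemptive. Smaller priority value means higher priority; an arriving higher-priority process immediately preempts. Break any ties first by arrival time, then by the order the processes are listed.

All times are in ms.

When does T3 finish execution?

Schedule: | T3 0-2 | T4 2-14 | T1 14-22 | T2 22-25 |
Completion: T1=22  T2=25  T3=2  T4=14

2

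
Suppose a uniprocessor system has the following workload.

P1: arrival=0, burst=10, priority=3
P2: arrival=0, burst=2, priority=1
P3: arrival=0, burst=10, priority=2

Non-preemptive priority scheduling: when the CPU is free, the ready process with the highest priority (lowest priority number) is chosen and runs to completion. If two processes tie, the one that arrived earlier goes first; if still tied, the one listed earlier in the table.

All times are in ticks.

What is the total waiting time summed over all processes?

14

Schedule: | P2 0-2 | P3 2-12 | P1 12-22 |
Completion: P1=22  P2=2  P3=12
Turnaround (C−A): P1=22  P2=2  P3=12
Waiting = turnaround − burst: P1=12, P2=0, P3=2
Total waiting = 12 + 0 + 2 = 14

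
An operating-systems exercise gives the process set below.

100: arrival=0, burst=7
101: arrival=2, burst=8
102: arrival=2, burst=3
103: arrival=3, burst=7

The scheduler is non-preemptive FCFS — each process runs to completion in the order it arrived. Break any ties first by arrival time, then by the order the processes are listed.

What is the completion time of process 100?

Schedule: | 100 0-7 | 101 7-15 | 102 15-18 | 103 18-25 |
Completion: 100=7  101=15  102=18  103=25

7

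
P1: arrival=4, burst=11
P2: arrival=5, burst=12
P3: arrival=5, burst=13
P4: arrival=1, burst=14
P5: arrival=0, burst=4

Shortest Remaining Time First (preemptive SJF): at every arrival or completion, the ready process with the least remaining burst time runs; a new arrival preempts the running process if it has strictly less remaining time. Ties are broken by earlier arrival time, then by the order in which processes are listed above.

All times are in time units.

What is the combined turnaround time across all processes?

125

Schedule: | P5 0-4 | P1 4-15 | P2 15-27 | P3 27-40 | P4 40-54 |
Completion: P1=15  P2=27  P3=40  P4=54  P5=4
Turnaround (C−A): P1=11  P2=22  P3=35  P4=53  P5=4
Turnaround = completion − arrival: P1=11, P2=22, P3=35, P4=53, P5=4
Total turnaround = 11 + 22 + 35 + 53 + 4 = 125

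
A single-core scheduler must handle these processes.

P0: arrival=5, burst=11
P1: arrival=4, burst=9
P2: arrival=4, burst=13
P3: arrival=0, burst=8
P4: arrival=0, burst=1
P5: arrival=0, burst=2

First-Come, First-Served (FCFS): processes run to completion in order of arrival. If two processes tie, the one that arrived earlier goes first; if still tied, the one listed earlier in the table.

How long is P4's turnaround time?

9

Gantt: | P3 0-8 | P4 8-9 | P5 9-11 | P1 11-20 | P2 20-33 | P0 33-44 |
Completion: P0=44  P1=20  P2=33  P3=8  P4=9  P5=11
Turnaround(P4) = completion − arrival = 9 − 0 = 9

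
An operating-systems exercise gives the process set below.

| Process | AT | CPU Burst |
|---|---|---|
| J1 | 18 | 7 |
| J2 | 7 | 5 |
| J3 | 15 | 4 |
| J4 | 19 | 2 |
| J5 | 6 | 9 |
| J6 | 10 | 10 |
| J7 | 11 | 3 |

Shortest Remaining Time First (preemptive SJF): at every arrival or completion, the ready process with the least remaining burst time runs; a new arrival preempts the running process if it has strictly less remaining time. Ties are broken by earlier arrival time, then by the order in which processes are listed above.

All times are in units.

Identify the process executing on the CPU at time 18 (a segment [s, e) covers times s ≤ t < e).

Timeline: | idle 0-6 | J5 6-7 | J2 7-12 | J7 12-15 | J3 15-19 | J4 19-21 | J1 21-28 | J5 28-36 | J6 36-46 |
Completion: J1=28  J2=12  J3=19  J4=21  J5=36  J6=46  J7=15

J3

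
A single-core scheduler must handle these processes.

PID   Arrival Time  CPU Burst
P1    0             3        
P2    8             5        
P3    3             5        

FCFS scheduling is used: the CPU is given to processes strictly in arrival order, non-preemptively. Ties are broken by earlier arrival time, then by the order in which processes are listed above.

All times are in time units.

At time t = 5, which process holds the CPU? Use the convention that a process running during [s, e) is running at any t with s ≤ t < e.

P3

Schedule: | P1 0-3 | P3 3-8 | P2 8-13 |
Completion: P1=3  P2=13  P3=8
Turnaround (C−A): P1=3  P2=5  P3=5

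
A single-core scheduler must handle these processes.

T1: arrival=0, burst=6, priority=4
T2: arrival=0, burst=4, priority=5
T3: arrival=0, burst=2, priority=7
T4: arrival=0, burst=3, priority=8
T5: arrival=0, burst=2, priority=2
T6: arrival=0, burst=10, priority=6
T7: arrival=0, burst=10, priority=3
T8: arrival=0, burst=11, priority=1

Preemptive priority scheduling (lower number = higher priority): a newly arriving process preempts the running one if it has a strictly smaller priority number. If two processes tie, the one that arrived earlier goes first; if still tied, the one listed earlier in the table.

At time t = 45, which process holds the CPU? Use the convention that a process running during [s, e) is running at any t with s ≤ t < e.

T4

Gantt: | T8 0-11 | T5 11-13 | T7 13-23 | T1 23-29 | T2 29-33 | T6 33-43 | T3 43-45 | T4 45-48 |
Completion: T1=29  T2=33  T3=45  T4=48  T5=13  T6=43  T7=23  T8=11
Turnaround (C−A): T1=29  T2=33  T3=45  T4=48  T5=13  T6=43  T7=23  T8=11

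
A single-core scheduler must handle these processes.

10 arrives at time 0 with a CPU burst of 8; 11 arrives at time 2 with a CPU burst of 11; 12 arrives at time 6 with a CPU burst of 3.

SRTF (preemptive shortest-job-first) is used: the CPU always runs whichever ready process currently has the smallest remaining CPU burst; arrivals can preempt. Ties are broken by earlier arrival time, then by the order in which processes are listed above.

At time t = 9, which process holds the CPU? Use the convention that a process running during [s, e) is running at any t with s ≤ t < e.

12

Schedule: | 10 0-8 | 12 8-11 | 11 11-22 |
Completion: 10=8  11=22  12=11
Turnaround (C−A): 10=8  11=20  12=5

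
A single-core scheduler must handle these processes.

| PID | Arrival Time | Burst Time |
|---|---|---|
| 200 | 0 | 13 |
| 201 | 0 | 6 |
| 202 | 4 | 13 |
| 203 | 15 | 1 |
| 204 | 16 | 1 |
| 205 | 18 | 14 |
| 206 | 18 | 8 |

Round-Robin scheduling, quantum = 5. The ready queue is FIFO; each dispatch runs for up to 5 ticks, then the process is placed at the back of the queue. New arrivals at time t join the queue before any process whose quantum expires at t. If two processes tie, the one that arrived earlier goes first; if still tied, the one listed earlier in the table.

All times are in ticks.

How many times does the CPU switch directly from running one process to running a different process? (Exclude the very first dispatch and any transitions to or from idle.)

14

Schedule: | 200 0-5 | 201 5-10 | 202 10-15 | 200 15-20 | 201 20-21 | 203 21-22 | 202 22-27 | 204 27-28 | 205 28-33 | 206 33-38 | 200 38-41 | 202 41-44 | 205 44-49 | 206 49-52 | 205 52-56 |
Completion: 200=41  201=21  202=44  203=22  204=28  205=56  206=52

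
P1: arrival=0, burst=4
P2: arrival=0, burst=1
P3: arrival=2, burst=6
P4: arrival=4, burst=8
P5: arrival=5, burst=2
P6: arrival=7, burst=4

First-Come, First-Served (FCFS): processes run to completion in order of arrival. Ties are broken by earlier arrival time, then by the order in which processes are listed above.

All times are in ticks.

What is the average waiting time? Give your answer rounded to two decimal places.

Timeline: | P1 0-4 | P2 4-5 | P3 5-11 | P4 11-19 | P5 19-21 | P6 21-25 |
Completion: P1=4  P2=5  P3=11  P4=19  P5=21  P6=25
Turnaround (C−A): P1=4  P2=5  P3=9  P4=15  P5=16  P6=18
Waiting times: P1=0, P2=4, P3=3, P4=7, P5=14, P6=14
Average waiting = (0+4+3+7+14+14) / 6 = 42/6 = 7.00

7.00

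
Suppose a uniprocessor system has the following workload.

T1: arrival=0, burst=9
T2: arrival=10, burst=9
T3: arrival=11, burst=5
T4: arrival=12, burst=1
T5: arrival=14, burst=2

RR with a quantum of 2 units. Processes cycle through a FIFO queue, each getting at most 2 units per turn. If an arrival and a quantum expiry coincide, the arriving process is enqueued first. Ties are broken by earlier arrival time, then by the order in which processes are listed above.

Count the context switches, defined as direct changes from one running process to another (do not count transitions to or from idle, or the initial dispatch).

Schedule: | T1 0-9 | idle 9-10 | T2 10-12 | T3 12-14 | T4 14-15 | T2 15-17 | T5 17-19 | T3 19-21 | T2 21-23 | T3 23-24 | T2 24-27 |
Completion: T1=9  T2=27  T3=24  T4=15  T5=19

8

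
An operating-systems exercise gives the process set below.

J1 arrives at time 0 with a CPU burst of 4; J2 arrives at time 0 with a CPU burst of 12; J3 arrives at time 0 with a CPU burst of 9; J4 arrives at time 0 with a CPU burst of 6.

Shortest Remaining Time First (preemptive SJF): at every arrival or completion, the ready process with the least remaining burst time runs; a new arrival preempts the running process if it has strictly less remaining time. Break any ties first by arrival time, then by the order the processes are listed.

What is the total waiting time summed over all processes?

Gantt: | J1 0-4 | J4 4-10 | J3 10-19 | J2 19-31 |
Completion: J1=4  J2=31  J3=19  J4=10
Waiting = turnaround − burst: J1=0, J2=19, J3=10, J4=4
Total waiting = 0 + 19 + 10 + 4 = 33

33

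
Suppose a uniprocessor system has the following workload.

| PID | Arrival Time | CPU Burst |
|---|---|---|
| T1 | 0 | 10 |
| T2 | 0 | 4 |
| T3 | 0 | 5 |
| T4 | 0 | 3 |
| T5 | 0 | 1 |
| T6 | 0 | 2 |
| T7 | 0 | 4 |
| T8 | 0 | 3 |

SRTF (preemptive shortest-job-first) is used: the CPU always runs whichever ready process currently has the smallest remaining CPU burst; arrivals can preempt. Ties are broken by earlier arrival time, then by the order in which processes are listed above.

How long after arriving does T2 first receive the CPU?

Gantt: | T5 0-1 | T6 1-3 | T4 3-6 | T8 6-9 | T2 9-13 | T7 13-17 | T3 17-22 | T1 22-32 |
Completion: T1=32  T2=13  T3=22  T4=6  T5=1  T6=3  T7=17  T8=9
Turnaround (C−A): T1=32  T2=13  T3=22  T4=6  T5=1  T6=3  T7=17  T8=9
Response(T2) = first start − arrival = 9 − 0 = 9

9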